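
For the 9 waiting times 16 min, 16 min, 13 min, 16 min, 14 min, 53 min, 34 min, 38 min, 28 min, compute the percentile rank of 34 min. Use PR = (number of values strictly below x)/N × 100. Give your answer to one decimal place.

66.7

N = 9.
Strictly below 34: 6. Equal to 34: 1.
PR = 6/9 × 100 = 66.7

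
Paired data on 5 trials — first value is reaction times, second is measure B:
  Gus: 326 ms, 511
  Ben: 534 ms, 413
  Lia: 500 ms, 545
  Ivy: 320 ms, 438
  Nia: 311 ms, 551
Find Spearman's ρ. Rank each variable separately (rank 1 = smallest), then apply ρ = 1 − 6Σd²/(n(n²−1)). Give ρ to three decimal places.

Ranks of variable 1: 3, 5, 4, 2, 1
Ranks of variable 2: 3, 1, 4, 2, 5
d = r₁ − r₂: 0, 4, 0, 0, -4
d²: 0, 16, 0, 0, 16; Σd² = 32
ρ = 1 − 6·32/(5·24) = 1 − 192/120 = -0.600

-0.600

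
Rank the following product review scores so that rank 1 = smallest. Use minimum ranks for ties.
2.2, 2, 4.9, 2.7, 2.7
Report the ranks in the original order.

2, 1, 5, 3, 3

Sorted (ascending): 2, 2.2, 2.7, 2.7, 4.9
The 2 values of 2.7 occupy positions 3–4 → each gets rank 3.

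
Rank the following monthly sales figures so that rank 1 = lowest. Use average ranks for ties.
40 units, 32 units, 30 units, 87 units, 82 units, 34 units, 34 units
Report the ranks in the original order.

5, 2, 1, 7, 6, 3.5, 3.5

Sorted (ascending): 30, 32, 34, 34, 40, 82, 87
The 2 values of 34 occupy positions 3–4 → average rank (3+4)/2 = 3.5.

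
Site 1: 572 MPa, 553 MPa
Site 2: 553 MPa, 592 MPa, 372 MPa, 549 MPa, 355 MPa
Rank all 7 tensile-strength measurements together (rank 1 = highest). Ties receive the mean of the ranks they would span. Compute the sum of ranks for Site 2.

Sorted (descending): 592, 572, 553, 553, 549, 372, 355
The 2 values of 553 occupy positions 3–4 → average rank (3+4)/2 = 3.5.
Site 2 values → pooled ranks: 553→3.5, 592→1, 372→6, 549→5, 355→7
Rank sum = 3.5 + 1 + 6 + 5 + 7 = 22.5

22.5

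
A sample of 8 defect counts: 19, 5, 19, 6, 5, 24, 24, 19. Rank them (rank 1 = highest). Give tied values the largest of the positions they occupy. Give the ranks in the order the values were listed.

5, 8, 5, 6, 8, 2, 2, 5

Sorted (descending): 24, 24, 19, 19, 19, 6, 5, 5
The 2 values of 24 occupy positions 1–2 → each gets rank 2.
The 3 values of 19 occupy positions 3–5 → each gets rank 5.
The 2 values of 5 occupy positions 7–8 → each gets rank 8.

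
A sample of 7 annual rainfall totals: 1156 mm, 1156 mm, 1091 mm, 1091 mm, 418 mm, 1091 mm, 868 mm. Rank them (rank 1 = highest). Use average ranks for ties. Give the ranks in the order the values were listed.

Sorted (descending): 1156, 1156, 1091, 1091, 1091, 868, 418
The 2 values of 1156 occupy positions 1–2 → average rank (1+2)/2 = 1.5.
The 3 values of 1091 occupy positions 3–5 → average rank 4.

1.5, 1.5, 4, 4, 7, 4, 6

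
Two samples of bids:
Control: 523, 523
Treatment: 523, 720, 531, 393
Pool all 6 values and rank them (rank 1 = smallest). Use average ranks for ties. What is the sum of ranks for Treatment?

15

Sorted (ascending): 393, 523, 523, 523, 531, 720
The 3 values of 523 occupy positions 2–4 → average rank 3.
Treatment values → pooled ranks: 523→3, 720→6, 531→5, 393→1
Rank sum = 3 + 6 + 5 + 1 = 15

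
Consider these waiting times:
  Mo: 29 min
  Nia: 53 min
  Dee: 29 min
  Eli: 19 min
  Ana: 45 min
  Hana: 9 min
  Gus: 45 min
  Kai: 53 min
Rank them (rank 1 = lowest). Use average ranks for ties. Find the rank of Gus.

Sorted (ascending): 9, 19, 29, 29, 45, 45, 53, 53
The 2 values of 29 occupy positions 3–4 → average rank (3+4)/2 = 3.5.
The 2 values of 45 occupy positions 5–6 → average rank (5+6)/2 = 5.5.
The 2 values of 53 occupy positions 7–8 → average rank (7+8)/2 = 7.5.
Gus has value 45 min → rank 5.5.

5.5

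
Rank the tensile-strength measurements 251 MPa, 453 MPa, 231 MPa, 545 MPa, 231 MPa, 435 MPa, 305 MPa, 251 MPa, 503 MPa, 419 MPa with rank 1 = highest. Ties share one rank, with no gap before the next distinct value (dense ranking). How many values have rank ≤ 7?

Sorted (descending): 545, 503, 453, 435, 419, 305, 251, 251, 231, 231
The 2 values of 251 share dense rank 7.
The 2 values of 231 share dense rank 8.
Remaining distinct values take the next consecutive integers.
Ranks ≤ 7: {1, 2, 3, 4, 5, 6, 7, 7} → 8 values.

8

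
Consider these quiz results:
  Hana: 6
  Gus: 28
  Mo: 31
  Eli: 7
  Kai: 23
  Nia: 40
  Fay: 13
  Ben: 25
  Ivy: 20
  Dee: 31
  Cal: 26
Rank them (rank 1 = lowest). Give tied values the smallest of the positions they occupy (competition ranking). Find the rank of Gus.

Sorted (ascending): 6, 7, 13, 20, 23, 25, 26, 28, 31, 31, 40
The 2 values of 31 occupy positions 9–10 → each gets rank 9.
Gus has value 28 → rank 8.

8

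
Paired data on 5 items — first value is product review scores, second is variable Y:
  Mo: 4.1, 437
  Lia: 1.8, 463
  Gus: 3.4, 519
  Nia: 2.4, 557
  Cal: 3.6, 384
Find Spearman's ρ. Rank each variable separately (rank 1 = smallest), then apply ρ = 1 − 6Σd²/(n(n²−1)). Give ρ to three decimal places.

-0.600

Ranks of variable 1: 5, 1, 3, 2, 4
Ranks of variable 2: 2, 3, 4, 5, 1
d = r₁ − r₂: 3, -2, -1, -3, 3
d²: 9, 4, 1, 9, 9; Σd² = 32
ρ = 1 − 6·32/(5·24) = 1 − 192/120 = -0.600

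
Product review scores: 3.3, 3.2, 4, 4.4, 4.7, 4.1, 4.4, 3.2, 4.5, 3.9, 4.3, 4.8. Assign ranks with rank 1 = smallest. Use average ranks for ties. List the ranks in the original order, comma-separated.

3, 1.5, 5, 8.5, 11, 6, 8.5, 1.5, 10, 4, 7, 12

Sorted (ascending): 3.2, 3.2, 3.3, 3.9, 4, 4.1, 4.3, 4.4, 4.4, 4.5, 4.7, 4.8
The 2 values of 3.2 occupy positions 1–2 → average rank (1+2)/2 = 1.5.
The 2 values of 4.4 occupy positions 8–9 → average rank (8+9)/2 = 8.5.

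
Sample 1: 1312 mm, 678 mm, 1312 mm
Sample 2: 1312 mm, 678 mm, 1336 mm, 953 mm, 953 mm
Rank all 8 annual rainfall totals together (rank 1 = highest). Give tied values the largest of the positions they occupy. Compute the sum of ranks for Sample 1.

Sorted (descending): 1336, 1312, 1312, 1312, 953, 953, 678, 678
The 3 values of 1312 occupy positions 2–4 → each gets rank 4.
The 2 values of 953 occupy positions 5–6 → each gets rank 6.
The 2 values of 678 occupy positions 7–8 → each gets rank 8.
Sample 1 values → pooled ranks: 1312→4, 678→8, 1312→4
Rank sum = 4 + 8 + 4 = 16

16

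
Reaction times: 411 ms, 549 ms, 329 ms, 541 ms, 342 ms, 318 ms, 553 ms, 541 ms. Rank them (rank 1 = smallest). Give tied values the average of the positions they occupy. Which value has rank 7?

Sorted (ascending): 318, 329, 342, 411, 541, 541, 549, 553
The 2 values of 541 occupy positions 5–6 → average rank (5+6)/2 = 5.5.
Rank 7 → value 549.

549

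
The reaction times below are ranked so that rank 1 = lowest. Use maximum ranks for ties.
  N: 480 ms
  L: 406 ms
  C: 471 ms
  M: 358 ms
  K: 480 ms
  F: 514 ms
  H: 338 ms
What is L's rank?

3

Sorted (ascending): 338, 358, 406, 471, 480, 480, 514
The 2 values of 480 occupy positions 5–6 → each gets rank 6.
L has value 406 ms → rank 3.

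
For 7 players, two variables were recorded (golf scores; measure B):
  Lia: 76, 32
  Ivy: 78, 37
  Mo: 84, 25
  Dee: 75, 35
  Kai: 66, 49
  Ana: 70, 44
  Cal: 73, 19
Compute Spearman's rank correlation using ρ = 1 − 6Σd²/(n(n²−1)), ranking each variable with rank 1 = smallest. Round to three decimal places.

-0.536

Ranks of variable 1: 5, 6, 7, 4, 1, 2, 3
Ranks of variable 2: 3, 5, 2, 4, 7, 6, 1
d = r₁ − r₂: 2, 1, 5, 0, -6, -4, 2
d²: 4, 1, 25, 0, 36, 16, 4; Σd² = 86
ρ = 1 − 6·86/(7·48) = 1 − 516/336 = -0.536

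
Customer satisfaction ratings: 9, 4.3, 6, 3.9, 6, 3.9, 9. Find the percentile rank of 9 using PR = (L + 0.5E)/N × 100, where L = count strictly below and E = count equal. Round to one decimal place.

N = 7.
Strictly below 9: 5. Equal to 9: 2.
PR = (5 + 0.5·2)/7 × 100 = 85.7

85.7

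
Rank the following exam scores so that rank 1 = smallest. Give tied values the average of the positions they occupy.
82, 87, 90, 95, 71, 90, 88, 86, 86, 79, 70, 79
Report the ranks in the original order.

5, 8, 10.5, 12, 2, 10.5, 9, 6.5, 6.5, 3.5, 1, 3.5

Sorted (ascending): 70, 71, 79, 79, 82, 86, 86, 87, 88, 90, 90, 95
The 2 values of 79 occupy positions 3–4 → average rank (3+4)/2 = 3.5.
The 2 values of 86 occupy positions 6–7 → average rank (6+7)/2 = 6.5.
The 2 values of 90 occupy positions 10–11 → average rank (10+11)/2 = 10.5.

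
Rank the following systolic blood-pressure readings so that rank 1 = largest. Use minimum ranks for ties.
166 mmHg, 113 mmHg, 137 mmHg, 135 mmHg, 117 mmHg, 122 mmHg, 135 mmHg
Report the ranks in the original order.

1, 7, 2, 3, 6, 5, 3

Sorted (descending): 166, 137, 135, 135, 122, 117, 113
The 2 values of 135 occupy positions 3–4 → each gets rank 3.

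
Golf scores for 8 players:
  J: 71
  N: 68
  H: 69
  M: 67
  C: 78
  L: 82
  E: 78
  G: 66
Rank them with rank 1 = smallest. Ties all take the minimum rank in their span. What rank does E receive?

6

Sorted (ascending): 66, 67, 68, 69, 71, 78, 78, 82
The 2 values of 78 occupy positions 6–7 → each gets rank 6.
E has value 78 → rank 6.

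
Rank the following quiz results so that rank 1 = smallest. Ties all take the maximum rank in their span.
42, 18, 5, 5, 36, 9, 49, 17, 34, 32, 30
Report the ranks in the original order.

Sorted (ascending): 5, 5, 9, 17, 18, 30, 32, 34, 36, 42, 49
The 2 values of 5 occupy positions 1–2 → each gets rank 2.

10, 5, 2, 2, 9, 3, 11, 4, 8, 7, 6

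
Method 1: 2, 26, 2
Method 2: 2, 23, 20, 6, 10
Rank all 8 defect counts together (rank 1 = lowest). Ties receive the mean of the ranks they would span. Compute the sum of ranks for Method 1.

Sorted (ascending): 2, 2, 2, 6, 10, 20, 23, 26
The 3 values of 2 occupy positions 1–3 → average rank 2.
Method 1 values → pooled ranks: 2→2, 26→8, 2→2
Rank sum = 2 + 8 + 2 = 12

12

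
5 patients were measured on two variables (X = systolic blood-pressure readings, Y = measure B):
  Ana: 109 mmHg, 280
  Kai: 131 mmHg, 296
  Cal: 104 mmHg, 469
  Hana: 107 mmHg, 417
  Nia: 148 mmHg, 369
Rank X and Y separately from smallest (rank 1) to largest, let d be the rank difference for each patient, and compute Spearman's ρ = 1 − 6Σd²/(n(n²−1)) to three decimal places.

Ranks of variable 1: 3, 4, 1, 2, 5
Ranks of variable 2: 1, 2, 5, 4, 3
d = r₁ − r₂: 2, 2, -4, -2, 2
d²: 4, 4, 16, 4, 4; Σd² = 32
ρ = 1 − 6·32/(5·24) = 1 − 192/120 = -0.600

-0.600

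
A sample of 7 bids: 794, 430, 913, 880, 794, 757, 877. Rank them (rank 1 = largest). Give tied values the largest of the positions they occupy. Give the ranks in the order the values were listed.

Sorted (descending): 913, 880, 877, 794, 794, 757, 430
The 2 values of 794 occupy positions 4–5 → each gets rank 5.

5, 7, 1, 2, 5, 6, 3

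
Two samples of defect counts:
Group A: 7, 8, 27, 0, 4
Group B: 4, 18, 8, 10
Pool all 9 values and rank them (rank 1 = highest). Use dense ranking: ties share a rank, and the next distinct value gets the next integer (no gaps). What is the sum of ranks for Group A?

23

Sorted (descending): 27, 18, 10, 8, 8, 7, 4, 4, 0
The 2 values of 8 share dense rank 4.
The 2 values of 4 share dense rank 6.
Remaining distinct values take the next consecutive integers.
Group A values → pooled ranks: 7→5, 8→4, 27→1, 0→7, 4→6
Rank sum = 5 + 4 + 1 + 7 + 6 = 23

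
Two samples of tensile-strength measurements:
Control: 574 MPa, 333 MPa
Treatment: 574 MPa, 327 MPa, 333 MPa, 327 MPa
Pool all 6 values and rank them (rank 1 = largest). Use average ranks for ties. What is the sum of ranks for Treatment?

16

Sorted (descending): 574, 574, 333, 333, 327, 327
The 2 values of 574 occupy positions 1–2 → average rank (1+2)/2 = 1.5.
The 2 values of 333 occupy positions 3–4 → average rank (3+4)/2 = 3.5.
The 2 values of 327 occupy positions 5–6 → average rank (5+6)/2 = 5.5.
Treatment values → pooled ranks: 574→1.5, 327→5.5, 333→3.5, 327→5.5
Rank sum = 1.5 + 5.5 + 3.5 + 5.5 = 16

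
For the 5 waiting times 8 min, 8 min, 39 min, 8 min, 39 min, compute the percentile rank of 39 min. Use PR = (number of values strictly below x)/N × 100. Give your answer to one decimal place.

60.0

N = 5.
Strictly below 39: 3. Equal to 39: 2.
PR = 3/5 × 100 = 60.0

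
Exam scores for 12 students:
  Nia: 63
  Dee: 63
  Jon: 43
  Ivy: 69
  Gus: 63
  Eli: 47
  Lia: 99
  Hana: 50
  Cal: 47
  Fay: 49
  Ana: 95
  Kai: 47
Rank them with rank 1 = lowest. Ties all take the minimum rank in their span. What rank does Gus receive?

7

Sorted (ascending): 43, 47, 47, 47, 49, 50, 63, 63, 63, 69, 95, 99
The 3 values of 47 occupy positions 2–4 → each gets rank 2.
The 3 values of 63 occupy positions 7–9 → each gets rank 7.
Gus has value 63 → rank 7.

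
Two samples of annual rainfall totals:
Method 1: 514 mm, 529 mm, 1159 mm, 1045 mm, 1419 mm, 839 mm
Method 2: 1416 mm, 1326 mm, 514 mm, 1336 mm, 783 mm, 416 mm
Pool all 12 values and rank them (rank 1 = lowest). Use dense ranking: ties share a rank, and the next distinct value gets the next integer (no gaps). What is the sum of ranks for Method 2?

Sorted (ascending): 416, 514, 514, 529, 783, 839, 1045, 1159, 1326, 1336, 1416, 1419
The 2 values of 514 share dense rank 2.
Remaining distinct values take the next consecutive integers.
Method 2 values → pooled ranks: 1416→10, 1326→8, 514→2, 1336→9, 783→4, 416→1
Rank sum = 10 + 8 + 2 + 9 + 4 + 1 = 34

34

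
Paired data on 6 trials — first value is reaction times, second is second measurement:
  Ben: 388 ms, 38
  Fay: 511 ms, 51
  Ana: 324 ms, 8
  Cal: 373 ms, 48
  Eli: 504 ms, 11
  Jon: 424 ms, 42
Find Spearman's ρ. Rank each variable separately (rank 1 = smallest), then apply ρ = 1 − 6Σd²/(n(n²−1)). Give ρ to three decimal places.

0.486

Ranks of variable 1: 3, 6, 1, 2, 5, 4
Ranks of variable 2: 3, 6, 1, 5, 2, 4
d = r₁ − r₂: 0, 0, 0, -3, 3, 0
d²: 0, 0, 0, 9, 9, 0; Σd² = 18
ρ = 1 − 6·18/(6·35) = 1 − 108/210 = 0.486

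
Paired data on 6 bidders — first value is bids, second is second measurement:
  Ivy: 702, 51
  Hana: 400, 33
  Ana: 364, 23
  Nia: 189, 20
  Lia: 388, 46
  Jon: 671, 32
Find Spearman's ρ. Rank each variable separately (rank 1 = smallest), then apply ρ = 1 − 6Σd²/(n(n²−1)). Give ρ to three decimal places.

Ranks of variable 1: 6, 4, 2, 1, 3, 5
Ranks of variable 2: 6, 4, 2, 1, 5, 3
d = r₁ − r₂: 0, 0, 0, 0, -2, 2
d²: 0, 0, 0, 0, 4, 4; Σd² = 8
ρ = 1 − 6·8/(6·35) = 1 − 48/210 = 0.771

0.771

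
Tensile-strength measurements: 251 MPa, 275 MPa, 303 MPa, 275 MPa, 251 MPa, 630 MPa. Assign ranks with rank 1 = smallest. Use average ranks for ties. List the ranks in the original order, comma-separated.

1.5, 3.5, 5, 3.5, 1.5, 6

Sorted (ascending): 251, 251, 275, 275, 303, 630
The 2 values of 251 occupy positions 1–2 → average rank (1+2)/2 = 1.5.
The 2 values of 275 occupy positions 3–4 → average rank (3+4)/2 = 3.5.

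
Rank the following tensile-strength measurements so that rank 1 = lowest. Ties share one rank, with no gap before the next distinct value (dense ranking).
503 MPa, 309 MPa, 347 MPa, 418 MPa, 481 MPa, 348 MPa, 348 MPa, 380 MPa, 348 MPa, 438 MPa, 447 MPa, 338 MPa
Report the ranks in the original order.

10, 1, 3, 6, 9, 4, 4, 5, 4, 7, 8, 2

Sorted (ascending): 309, 338, 347, 348, 348, 348, 380, 418, 438, 447, 481, 503
The 3 values of 348 share dense rank 4.
Remaining distinct values take the next consecutive integers.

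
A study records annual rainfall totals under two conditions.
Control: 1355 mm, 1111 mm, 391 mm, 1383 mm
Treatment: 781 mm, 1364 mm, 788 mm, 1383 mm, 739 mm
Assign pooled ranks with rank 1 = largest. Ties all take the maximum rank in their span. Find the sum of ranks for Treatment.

26

Sorted (descending): 1383, 1383, 1364, 1355, 1111, 788, 781, 739, 391
The 2 values of 1383 occupy positions 1–2 → each gets rank 2.
Treatment values → pooled ranks: 781→7, 1364→3, 788→6, 1383→2, 739→8
Rank sum = 7 + 3 + 6 + 2 + 8 = 26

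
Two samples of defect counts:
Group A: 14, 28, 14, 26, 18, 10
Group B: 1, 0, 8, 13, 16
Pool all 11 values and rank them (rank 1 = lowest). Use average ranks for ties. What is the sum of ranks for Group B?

Sorted (ascending): 0, 1, 8, 10, 13, 14, 14, 16, 18, 26, 28
The 2 values of 14 occupy positions 6–7 → average rank (6+7)/2 = 6.5.
Group B values → pooled ranks: 1→2, 0→1, 8→3, 13→5, 16→8
Rank sum = 2 + 1 + 3 + 5 + 8 = 19

19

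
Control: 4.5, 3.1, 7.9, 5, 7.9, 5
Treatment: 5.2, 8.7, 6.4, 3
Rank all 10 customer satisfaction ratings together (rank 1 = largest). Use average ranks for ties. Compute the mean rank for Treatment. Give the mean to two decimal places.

5.00

Sorted (descending): 8.7, 7.9, 7.9, 6.4, 5.2, 5, 5, 4.5, 3.1, 3
The 2 values of 7.9 occupy positions 2–3 → average rank (2+3)/2 = 2.5.
The 2 values of 5 occupy positions 6–7 → average rank (6+7)/2 = 6.5.
Treatment values → pooled ranks: 5.2→5, 8.7→1, 6.4→4, 3→10
Mean rank = (5 + 1 + 4 + 10) / 4 = 5.00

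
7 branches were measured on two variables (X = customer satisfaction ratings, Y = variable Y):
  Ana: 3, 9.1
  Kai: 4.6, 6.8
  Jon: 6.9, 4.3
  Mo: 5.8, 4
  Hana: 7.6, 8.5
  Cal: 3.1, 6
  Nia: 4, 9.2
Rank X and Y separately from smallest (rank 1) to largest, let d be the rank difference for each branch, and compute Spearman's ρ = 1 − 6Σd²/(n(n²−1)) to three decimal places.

Ranks of variable 1: 1, 4, 6, 5, 7, 2, 3
Ranks of variable 2: 6, 4, 2, 1, 5, 3, 7
d = r₁ − r₂: -5, 0, 4, 4, 2, -1, -4
d²: 25, 0, 16, 16, 4, 1, 16; Σd² = 78
ρ = 1 − 6·78/(7·48) = 1 − 468/336 = -0.393

-0.393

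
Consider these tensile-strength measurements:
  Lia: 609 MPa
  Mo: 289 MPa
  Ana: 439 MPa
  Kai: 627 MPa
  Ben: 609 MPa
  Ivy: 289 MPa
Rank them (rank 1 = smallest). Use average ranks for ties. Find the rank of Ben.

4.5

Sorted (ascending): 289, 289, 439, 609, 609, 627
The 2 values of 289 occupy positions 1–2 → average rank (1+2)/2 = 1.5.
The 2 values of 609 occupy positions 4–5 → average rank (4+5)/2 = 4.5.
Ben has value 609 MPa → rank 4.5.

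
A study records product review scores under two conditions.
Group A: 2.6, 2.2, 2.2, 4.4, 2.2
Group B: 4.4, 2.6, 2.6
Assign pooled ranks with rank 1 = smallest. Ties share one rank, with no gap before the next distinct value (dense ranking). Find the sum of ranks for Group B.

Sorted (ascending): 2.2, 2.2, 2.2, 2.6, 2.6, 2.6, 4.4, 4.4
The 3 values of 2.2 share dense rank 1.
The 3 values of 2.6 share dense rank 2.
The 2 values of 4.4 share dense rank 3.
Group B values → pooled ranks: 4.4→3, 2.6→2, 2.6→2
Rank sum = 3 + 2 + 2 = 7

7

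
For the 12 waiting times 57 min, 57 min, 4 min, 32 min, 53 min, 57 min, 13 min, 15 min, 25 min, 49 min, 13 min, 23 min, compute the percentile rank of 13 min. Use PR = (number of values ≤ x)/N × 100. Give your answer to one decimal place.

25.0

N = 12.
Strictly below 13: 1. Equal to 13: 2.
PR = 3/12 × 100 = 25.0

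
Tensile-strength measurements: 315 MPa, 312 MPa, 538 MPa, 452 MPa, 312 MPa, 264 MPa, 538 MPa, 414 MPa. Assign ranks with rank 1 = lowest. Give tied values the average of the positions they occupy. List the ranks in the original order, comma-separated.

Sorted (ascending): 264, 312, 312, 315, 414, 452, 538, 538
The 2 values of 312 occupy positions 2–3 → average rank (2+3)/2 = 2.5.
The 2 values of 538 occupy positions 7–8 → average rank (7+8)/2 = 7.5.

4, 2.5, 7.5, 6, 2.5, 1, 7.5, 5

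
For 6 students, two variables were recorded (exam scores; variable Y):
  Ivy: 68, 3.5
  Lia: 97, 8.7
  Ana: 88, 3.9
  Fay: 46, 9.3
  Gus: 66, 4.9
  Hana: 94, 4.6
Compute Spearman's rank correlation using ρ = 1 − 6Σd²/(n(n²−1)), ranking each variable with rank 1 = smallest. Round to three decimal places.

-0.200

Ranks of variable 1: 3, 6, 4, 1, 2, 5
Ranks of variable 2: 1, 5, 2, 6, 4, 3
d = r₁ − r₂: 2, 1, 2, -5, -2, 2
d²: 4, 1, 4, 25, 4, 4; Σd² = 42
ρ = 1 − 6·42/(6·35) = 1 − 252/210 = -0.200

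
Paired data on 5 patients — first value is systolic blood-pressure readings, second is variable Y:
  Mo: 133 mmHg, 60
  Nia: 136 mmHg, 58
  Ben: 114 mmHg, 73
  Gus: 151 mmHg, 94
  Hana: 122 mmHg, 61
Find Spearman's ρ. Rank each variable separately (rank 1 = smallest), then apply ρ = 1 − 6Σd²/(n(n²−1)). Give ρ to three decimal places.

Ranks of variable 1: 3, 4, 1, 5, 2
Ranks of variable 2: 2, 1, 4, 5, 3
d = r₁ − r₂: 1, 3, -3, 0, -1
d²: 1, 9, 9, 0, 1; Σd² = 20
ρ = 1 − 6·20/(5·24) = 1 − 120/120 = 0.000

0.000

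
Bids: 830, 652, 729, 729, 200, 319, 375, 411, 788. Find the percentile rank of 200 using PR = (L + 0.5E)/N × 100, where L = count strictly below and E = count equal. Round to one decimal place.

N = 9.
Strictly below 200: 0. Equal to 200: 1.
PR = (0 + 0.5·1)/9 × 100 = 5.6

5.6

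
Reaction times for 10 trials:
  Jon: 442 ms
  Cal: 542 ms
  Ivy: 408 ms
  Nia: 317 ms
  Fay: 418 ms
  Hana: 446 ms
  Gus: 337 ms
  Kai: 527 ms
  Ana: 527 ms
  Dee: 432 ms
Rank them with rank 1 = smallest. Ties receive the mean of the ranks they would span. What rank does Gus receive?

Sorted (ascending): 317, 337, 408, 418, 432, 442, 446, 527, 527, 542
The 2 values of 527 occupy positions 8–9 → average rank (8+9)/2 = 8.5.
Gus has value 337 ms → rank 2.

2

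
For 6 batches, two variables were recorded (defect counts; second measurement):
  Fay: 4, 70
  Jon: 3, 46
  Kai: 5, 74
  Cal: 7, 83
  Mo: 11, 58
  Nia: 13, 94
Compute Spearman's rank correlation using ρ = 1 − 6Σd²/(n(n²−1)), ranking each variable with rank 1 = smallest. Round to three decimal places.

Ranks of variable 1: 2, 1, 3, 4, 5, 6
Ranks of variable 2: 3, 1, 4, 5, 2, 6
d = r₁ − r₂: -1, 0, -1, -1, 3, 0
d²: 1, 0, 1, 1, 9, 0; Σd² = 12
ρ = 1 − 6·12/(6·35) = 1 − 72/210 = 0.657

0.657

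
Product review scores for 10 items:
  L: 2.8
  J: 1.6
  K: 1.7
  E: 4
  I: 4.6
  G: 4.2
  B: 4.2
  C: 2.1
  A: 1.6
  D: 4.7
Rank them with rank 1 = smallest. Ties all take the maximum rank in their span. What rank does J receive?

Sorted (ascending): 1.6, 1.6, 1.7, 2.1, 2.8, 4, 4.2, 4.2, 4.6, 4.7
The 2 values of 1.6 occupy positions 1–2 → each gets rank 2.
The 2 values of 4.2 occupy positions 7–8 → each gets rank 8.
J has value 1.6 → rank 2.

2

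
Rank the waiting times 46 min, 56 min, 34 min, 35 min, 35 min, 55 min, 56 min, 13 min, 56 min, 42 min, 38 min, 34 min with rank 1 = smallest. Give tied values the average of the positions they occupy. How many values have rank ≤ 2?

1

Sorted (ascending): 13, 34, 34, 35, 35, 38, 42, 46, 55, 56, 56, 56
The 2 values of 34 occupy positions 2–3 → average rank (2+3)/2 = 2.5.
The 2 values of 35 occupy positions 4–5 → average rank (4+5)/2 = 4.5.
The 3 values of 56 occupy positions 10–12 → average rank 11.
Ranks ≤ 2: {1} → 1 value.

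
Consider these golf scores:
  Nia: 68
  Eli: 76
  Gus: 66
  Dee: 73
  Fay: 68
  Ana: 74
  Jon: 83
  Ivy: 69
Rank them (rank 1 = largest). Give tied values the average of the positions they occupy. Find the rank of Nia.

6.5

Sorted (descending): 83, 76, 74, 73, 69, 68, 68, 66
The 2 values of 68 occupy positions 6–7 → average rank (6+7)/2 = 6.5.
Nia has value 68 → rank 6.5.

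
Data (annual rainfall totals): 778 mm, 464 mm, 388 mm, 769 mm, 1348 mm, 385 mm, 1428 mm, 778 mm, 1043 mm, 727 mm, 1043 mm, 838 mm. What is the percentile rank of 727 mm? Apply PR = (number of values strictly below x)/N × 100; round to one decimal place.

N = 12.
Strictly below 727: 3. Equal to 727: 1.
PR = 3/12 × 100 = 25.0

25.0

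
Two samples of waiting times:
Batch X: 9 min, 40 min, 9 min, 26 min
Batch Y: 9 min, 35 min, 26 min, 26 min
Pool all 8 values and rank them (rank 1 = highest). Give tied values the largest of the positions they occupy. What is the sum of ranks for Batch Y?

Sorted (descending): 40, 35, 26, 26, 26, 9, 9, 9
The 3 values of 26 occupy positions 3–5 → each gets rank 5.
The 3 values of 9 occupy positions 6–8 → each gets rank 8.
Batch Y values → pooled ranks: 9→8, 35→2, 26→5, 26→5
Rank sum = 8 + 2 + 5 + 5 = 20

20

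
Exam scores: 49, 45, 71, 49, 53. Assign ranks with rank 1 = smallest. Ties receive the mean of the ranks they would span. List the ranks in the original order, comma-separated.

2.5, 1, 5, 2.5, 4

Sorted (ascending): 45, 49, 49, 53, 71
The 2 values of 49 occupy positions 2–3 → average rank (2+3)/2 = 2.5.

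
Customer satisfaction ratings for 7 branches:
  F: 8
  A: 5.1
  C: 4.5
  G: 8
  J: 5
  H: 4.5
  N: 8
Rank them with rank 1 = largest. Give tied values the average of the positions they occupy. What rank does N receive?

2

Sorted (descending): 8, 8, 8, 5.1, 5, 4.5, 4.5
The 3 values of 8 occupy positions 1–3 → average rank 2.
The 2 values of 4.5 occupy positions 6–7 → average rank (6+7)/2 = 6.5.
N has value 8 → rank 2.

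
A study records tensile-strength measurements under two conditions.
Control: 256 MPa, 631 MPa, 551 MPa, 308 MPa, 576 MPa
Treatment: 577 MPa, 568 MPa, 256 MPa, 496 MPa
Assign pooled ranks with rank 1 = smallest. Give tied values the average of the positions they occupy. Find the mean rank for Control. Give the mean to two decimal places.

Sorted (ascending): 256, 256, 308, 496, 551, 568, 576, 577, 631
The 2 values of 256 occupy positions 1–2 → average rank (1+2)/2 = 1.5.
Control values → pooled ranks: 256→1.5, 631→9, 551→5, 308→3, 576→7
Mean rank = (1.5 + 9 + 5 + 3 + 7) / 5 = 5.10

5.10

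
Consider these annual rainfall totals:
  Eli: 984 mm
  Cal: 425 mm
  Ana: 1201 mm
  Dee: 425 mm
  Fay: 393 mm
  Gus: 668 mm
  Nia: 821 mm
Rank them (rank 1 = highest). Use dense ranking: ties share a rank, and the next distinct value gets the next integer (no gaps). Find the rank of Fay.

6

Sorted (descending): 1201, 984, 821, 668, 425, 425, 393
The 2 values of 425 share dense rank 5.
Remaining distinct values take the next consecutive integers.
Fay has value 393 mm → rank 6.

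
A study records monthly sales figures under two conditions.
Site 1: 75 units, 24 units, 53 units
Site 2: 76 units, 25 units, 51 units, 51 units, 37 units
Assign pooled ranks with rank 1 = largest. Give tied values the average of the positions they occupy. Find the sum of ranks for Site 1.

13

Sorted (descending): 76, 75, 53, 51, 51, 37, 25, 24
The 2 values of 51 occupy positions 4–5 → average rank (4+5)/2 = 4.5.
Site 1 values → pooled ranks: 75→2, 24→8, 53→3
Rank sum = 2 + 8 + 3 = 13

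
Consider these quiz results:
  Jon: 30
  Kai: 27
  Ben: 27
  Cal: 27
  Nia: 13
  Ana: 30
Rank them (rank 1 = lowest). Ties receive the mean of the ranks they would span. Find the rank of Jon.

Sorted (ascending): 13, 27, 27, 27, 30, 30
The 3 values of 27 occupy positions 2–4 → average rank 3.
The 2 values of 30 occupy positions 5–6 → average rank (5+6)/2 = 5.5.
Jon has value 30 → rank 5.5.

5.5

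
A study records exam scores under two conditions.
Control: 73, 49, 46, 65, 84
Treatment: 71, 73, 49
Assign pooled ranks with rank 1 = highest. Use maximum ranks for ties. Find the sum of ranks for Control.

Sorted (descending): 84, 73, 73, 71, 65, 49, 49, 46
The 2 values of 73 occupy positions 2–3 → each gets rank 3.
The 2 values of 49 occupy positions 6–7 → each gets rank 7.
Control values → pooled ranks: 73→3, 49→7, 46→8, 65→5, 84→1
Rank sum = 3 + 7 + 8 + 5 + 1 = 24

24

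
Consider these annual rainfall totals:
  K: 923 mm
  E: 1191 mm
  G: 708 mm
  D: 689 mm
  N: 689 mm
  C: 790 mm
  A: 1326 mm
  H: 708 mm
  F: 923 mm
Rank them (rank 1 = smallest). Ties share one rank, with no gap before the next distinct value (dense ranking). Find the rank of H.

Sorted (ascending): 689, 689, 708, 708, 790, 923, 923, 1191, 1326
The 2 values of 689 share dense rank 1.
The 2 values of 708 share dense rank 2.
The 2 values of 923 share dense rank 4.
Remaining distinct values take the next consecutive integers.
H has value 708 mm → rank 2.

2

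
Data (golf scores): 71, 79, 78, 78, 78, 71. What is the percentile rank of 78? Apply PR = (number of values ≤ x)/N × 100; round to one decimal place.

N = 6.
Strictly below 78: 2. Equal to 78: 3.
PR = 5/6 × 100 = 83.3

83.3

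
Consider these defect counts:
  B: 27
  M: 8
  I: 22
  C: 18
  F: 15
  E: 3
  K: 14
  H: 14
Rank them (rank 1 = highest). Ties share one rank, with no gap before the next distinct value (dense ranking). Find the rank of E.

Sorted (descending): 27, 22, 18, 15, 14, 14, 8, 3
The 2 values of 14 share dense rank 5.
Remaining distinct values take the next consecutive integers.
E has value 3 → rank 7.

7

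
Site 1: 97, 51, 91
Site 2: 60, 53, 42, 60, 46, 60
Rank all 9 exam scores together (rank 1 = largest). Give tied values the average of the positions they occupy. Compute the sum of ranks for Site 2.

35

Sorted (descending): 97, 91, 60, 60, 60, 53, 51, 46, 42
The 3 values of 60 occupy positions 3–5 → average rank 4.
Site 2 values → pooled ranks: 60→4, 53→6, 42→9, 60→4, 46→8, 60→4
Rank sum = 4 + 6 + 9 + 4 + 8 + 4 = 35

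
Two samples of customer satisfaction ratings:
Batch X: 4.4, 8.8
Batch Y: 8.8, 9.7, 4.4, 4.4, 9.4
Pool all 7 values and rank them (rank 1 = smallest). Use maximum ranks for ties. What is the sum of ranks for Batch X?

Sorted (ascending): 4.4, 4.4, 4.4, 8.8, 8.8, 9.4, 9.7
The 3 values of 4.4 occupy positions 1–3 → each gets rank 3.
The 2 values of 8.8 occupy positions 4–5 → each gets rank 5.
Batch X values → pooled ranks: 4.4→3, 8.8→5
Rank sum = 3 + 5 = 8

8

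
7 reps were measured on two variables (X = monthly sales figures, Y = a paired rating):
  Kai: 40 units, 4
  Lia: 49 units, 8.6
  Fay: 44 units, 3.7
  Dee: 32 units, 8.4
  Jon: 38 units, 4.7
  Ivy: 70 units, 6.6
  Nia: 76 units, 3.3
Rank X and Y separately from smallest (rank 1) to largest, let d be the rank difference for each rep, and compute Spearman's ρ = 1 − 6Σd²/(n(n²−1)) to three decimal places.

-0.321

Ranks of variable 1: 3, 5, 4, 1, 2, 6, 7
Ranks of variable 2: 3, 7, 2, 6, 4, 5, 1
d = r₁ − r₂: 0, -2, 2, -5, -2, 1, 6
d²: 0, 4, 4, 25, 4, 1, 36; Σd² = 74
ρ = 1 − 6·74/(7·48) = 1 − 444/336 = -0.321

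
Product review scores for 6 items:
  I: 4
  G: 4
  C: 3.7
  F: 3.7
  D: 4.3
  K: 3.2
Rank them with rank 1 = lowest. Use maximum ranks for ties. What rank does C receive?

Sorted (ascending): 3.2, 3.7, 3.7, 4, 4, 4.3
The 2 values of 3.7 occupy positions 2–3 → each gets rank 3.
The 2 values of 4 occupy positions 4–5 → each gets rank 5.
C has value 3.7 → rank 3.

3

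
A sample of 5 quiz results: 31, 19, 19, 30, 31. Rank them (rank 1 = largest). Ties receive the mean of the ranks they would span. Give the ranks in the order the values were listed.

1.5, 4.5, 4.5, 3, 1.5

Sorted (descending): 31, 31, 30, 19, 19
The 2 values of 31 occupy positions 1–2 → average rank (1+2)/2 = 1.5.
The 2 values of 19 occupy positions 4–5 → average rank (4+5)/2 = 4.5.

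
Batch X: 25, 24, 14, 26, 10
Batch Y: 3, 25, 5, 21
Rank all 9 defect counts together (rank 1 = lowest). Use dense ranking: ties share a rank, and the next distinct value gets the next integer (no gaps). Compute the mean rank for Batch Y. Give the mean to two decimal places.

3.75

Sorted (ascending): 3, 5, 10, 14, 21, 24, 25, 25, 26
The 2 values of 25 share dense rank 7.
Remaining distinct values take the next consecutive integers.
Batch Y values → pooled ranks: 3→1, 25→7, 5→2, 21→5
Mean rank = (1 + 7 + 2 + 5) / 4 = 3.75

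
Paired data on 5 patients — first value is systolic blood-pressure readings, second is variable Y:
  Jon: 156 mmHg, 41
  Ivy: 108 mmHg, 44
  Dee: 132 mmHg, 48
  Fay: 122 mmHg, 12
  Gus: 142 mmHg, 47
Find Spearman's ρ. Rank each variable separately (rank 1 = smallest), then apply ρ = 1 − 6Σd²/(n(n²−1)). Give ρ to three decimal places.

0.100

Ranks of variable 1: 5, 1, 3, 2, 4
Ranks of variable 2: 2, 3, 5, 1, 4
d = r₁ − r₂: 3, -2, -2, 1, 0
d²: 9, 4, 4, 1, 0; Σd² = 18
ρ = 1 − 6·18/(5·24) = 1 − 108/120 = 0.100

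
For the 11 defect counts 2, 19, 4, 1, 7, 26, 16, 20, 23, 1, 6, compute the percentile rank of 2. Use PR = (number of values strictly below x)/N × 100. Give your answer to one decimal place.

N = 11.
Strictly below 2: 2. Equal to 2: 1.
PR = 2/11 × 100 = 18.2

18.2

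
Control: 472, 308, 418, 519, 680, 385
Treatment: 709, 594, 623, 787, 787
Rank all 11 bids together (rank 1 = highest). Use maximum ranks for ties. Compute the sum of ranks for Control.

49

Sorted (descending): 787, 787, 709, 680, 623, 594, 519, 472, 418, 385, 308
The 2 values of 787 occupy positions 1–2 → each gets rank 2.
Control values → pooled ranks: 472→8, 308→11, 418→9, 519→7, 680→4, 385→10
Rank sum = 8 + 11 + 9 + 7 + 4 + 10 = 49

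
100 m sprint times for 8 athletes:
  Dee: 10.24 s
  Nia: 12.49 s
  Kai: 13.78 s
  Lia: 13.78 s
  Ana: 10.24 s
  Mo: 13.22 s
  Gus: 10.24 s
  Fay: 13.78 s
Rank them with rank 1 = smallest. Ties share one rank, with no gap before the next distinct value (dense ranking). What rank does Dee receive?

Sorted (ascending): 10.24, 10.24, 10.24, 12.49, 13.22, 13.78, 13.78, 13.78
The 3 values of 10.24 share dense rank 1.
The 3 values of 13.78 share dense rank 4.
Remaining distinct values take the next consecutive integers.
Dee has value 10.24 s → rank 1.

1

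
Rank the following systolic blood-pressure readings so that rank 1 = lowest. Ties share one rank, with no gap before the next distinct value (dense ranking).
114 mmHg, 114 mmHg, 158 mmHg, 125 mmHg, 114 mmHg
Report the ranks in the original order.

Sorted (ascending): 114, 114, 114, 125, 158
The 3 values of 114 share dense rank 1.
Remaining distinct values take the next consecutive integers.

1, 1, 3, 2, 1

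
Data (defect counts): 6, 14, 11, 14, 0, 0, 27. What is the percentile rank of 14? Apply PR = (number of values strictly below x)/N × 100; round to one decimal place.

N = 7.
Strictly below 14: 4. Equal to 14: 2.
PR = 4/7 × 100 = 57.1

57.1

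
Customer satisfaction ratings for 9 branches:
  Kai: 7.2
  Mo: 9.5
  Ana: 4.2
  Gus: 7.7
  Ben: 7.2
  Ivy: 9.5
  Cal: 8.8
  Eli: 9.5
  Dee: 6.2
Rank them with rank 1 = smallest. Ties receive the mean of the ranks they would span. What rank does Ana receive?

1

Sorted (ascending): 4.2, 6.2, 7.2, 7.2, 7.7, 8.8, 9.5, 9.5, 9.5
The 2 values of 7.2 occupy positions 3–4 → average rank (3+4)/2 = 3.5.
The 3 values of 9.5 occupy positions 7–9 → average rank 8.
Ana has value 4.2 → rank 1.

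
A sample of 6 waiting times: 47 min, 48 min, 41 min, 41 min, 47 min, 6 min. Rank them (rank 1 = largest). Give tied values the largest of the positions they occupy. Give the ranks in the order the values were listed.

Sorted (descending): 48, 47, 47, 41, 41, 6
The 2 values of 47 occupy positions 2–3 → each gets rank 3.
The 2 values of 41 occupy positions 4–5 → each gets rank 5.

3, 1, 5, 5, 3, 6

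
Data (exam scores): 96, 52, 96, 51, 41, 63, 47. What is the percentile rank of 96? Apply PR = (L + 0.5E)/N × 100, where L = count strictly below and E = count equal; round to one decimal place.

85.7

N = 7.
Strictly below 96: 5. Equal to 96: 2.
PR = (5 + 0.5·2)/7 × 100 = 85.7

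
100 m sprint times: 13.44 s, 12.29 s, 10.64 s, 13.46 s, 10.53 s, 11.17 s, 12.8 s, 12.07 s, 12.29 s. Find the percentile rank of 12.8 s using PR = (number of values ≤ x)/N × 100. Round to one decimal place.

77.8

N = 9.
Strictly below 12.8: 6. Equal to 12.8: 1.
PR = 7/9 × 100 = 77.8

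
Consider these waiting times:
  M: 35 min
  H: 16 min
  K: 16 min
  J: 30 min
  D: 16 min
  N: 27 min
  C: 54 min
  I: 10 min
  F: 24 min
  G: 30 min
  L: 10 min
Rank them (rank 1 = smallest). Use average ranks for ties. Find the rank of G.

8.5

Sorted (ascending): 10, 10, 16, 16, 16, 24, 27, 30, 30, 35, 54
The 2 values of 10 occupy positions 1–2 → average rank (1+2)/2 = 1.5.
The 3 values of 16 occupy positions 3–5 → average rank 4.
The 2 values of 30 occupy positions 8–9 → average rank (8+9)/2 = 8.5.
G has value 30 min → rank 8.5.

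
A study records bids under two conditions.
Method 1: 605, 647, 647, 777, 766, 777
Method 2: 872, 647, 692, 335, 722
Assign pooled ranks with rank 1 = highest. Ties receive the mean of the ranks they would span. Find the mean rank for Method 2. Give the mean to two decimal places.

6.20

Sorted (descending): 872, 777, 777, 766, 722, 692, 647, 647, 647, 605, 335
The 2 values of 777 occupy positions 2–3 → average rank (2+3)/2 = 2.5.
The 3 values of 647 occupy positions 7–9 → average rank 8.
Method 2 values → pooled ranks: 872→1, 647→8, 692→6, 335→11, 722→5
Mean rank = (1 + 8 + 6 + 11 + 5) / 5 = 6.20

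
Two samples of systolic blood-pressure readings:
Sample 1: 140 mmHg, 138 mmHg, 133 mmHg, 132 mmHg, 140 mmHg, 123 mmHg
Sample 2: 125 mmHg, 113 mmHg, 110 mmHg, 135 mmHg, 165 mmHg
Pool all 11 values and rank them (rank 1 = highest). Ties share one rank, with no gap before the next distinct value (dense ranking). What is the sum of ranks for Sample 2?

Sorted (descending): 165, 140, 140, 138, 135, 133, 132, 125, 123, 113, 110
The 2 values of 140 share dense rank 2.
Remaining distinct values take the next consecutive integers.
Sample 2 values → pooled ranks: 125→7, 113→9, 110→10, 135→4, 165→1
Rank sum = 7 + 9 + 10 + 4 + 1 = 31

31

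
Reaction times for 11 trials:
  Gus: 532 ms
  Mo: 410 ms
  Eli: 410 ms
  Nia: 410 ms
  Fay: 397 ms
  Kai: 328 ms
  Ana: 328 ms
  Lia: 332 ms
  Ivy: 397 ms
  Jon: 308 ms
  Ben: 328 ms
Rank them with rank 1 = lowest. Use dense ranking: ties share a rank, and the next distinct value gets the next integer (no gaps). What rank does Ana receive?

Sorted (ascending): 308, 328, 328, 328, 332, 397, 397, 410, 410, 410, 532
The 3 values of 328 share dense rank 2.
The 2 values of 397 share dense rank 4.
The 3 values of 410 share dense rank 5.
Remaining distinct values take the next consecutive integers.
Ana has value 328 ms → rank 2.

2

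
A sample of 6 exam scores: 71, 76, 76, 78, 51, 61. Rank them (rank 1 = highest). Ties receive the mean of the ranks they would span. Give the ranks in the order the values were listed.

Sorted (descending): 78, 76, 76, 71, 61, 51
The 2 values of 76 occupy positions 2–3 → average rank (2+3)/2 = 2.5.

4, 2.5, 2.5, 1, 6, 5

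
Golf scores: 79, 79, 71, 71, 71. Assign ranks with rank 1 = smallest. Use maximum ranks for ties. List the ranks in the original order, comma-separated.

Sorted (ascending): 71, 71, 71, 79, 79
The 3 values of 71 occupy positions 1–3 → each gets rank 3.
The 2 values of 79 occupy positions 4–5 → each gets rank 5.

5, 5, 3, 3, 3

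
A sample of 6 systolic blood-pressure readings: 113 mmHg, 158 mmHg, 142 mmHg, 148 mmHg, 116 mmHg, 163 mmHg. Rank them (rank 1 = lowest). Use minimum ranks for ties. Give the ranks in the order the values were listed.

Sorted (ascending): 113, 116, 142, 148, 158, 163
No ties — each value takes its position as its rank.

1, 5, 3, 4, 2, 6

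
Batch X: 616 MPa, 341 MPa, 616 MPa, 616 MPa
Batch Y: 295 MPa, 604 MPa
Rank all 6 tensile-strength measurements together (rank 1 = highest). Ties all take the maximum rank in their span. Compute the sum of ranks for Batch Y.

10

Sorted (descending): 616, 616, 616, 604, 341, 295
The 3 values of 616 occupy positions 1–3 → each gets rank 3.
Batch Y values → pooled ranks: 295→6, 604→4
Rank sum = 6 + 4 = 10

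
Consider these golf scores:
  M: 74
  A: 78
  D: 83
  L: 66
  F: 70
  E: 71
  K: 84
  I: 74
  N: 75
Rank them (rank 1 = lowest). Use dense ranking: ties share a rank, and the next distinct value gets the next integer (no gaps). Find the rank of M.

Sorted (ascending): 66, 70, 71, 74, 74, 75, 78, 83, 84
The 2 values of 74 share dense rank 4.
Remaining distinct values take the next consecutive integers.
M has value 74 → rank 4.

4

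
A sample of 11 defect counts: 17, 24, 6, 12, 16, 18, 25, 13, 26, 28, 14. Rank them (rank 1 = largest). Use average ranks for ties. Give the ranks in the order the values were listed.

6, 4, 11, 10, 7, 5, 3, 9, 2, 1, 8

Sorted (descending): 28, 26, 25, 24, 18, 17, 16, 14, 13, 12, 6
No ties — each value takes its position as its rank.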